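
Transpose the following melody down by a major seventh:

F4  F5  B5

F4 down a major seventh is Gb3.
A major seventh down from F5 gives Gb4.
B5 down a major seventh is C5.

Gb3 Gb4 C5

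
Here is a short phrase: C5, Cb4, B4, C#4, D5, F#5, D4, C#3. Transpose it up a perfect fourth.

F5 Fb4 E5 F#4 G5 B5 G4 F#3

C5 -> F5
Cb4 -> Fb4
B4 -> E5
C#4 -> F#4
D5 -> G5
F#5 -> B5
D4 -> G4
C#3 -> F#3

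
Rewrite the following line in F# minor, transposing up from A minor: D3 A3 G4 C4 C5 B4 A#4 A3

B3 F#4 E5 A4 A5 G#5 F##5 F#4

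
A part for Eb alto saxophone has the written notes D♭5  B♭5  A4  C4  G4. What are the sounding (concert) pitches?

Written C4 on the Eb alto saxophone sounds as Eb3, a major sixth lower; apply that shift to every note.
Db5 -> Fb4
Bb5 -> Db5
A4 -> C4
C4 -> Eb3
G4 -> Bb3

Fb4 Db5 C4 Eb3 Bb3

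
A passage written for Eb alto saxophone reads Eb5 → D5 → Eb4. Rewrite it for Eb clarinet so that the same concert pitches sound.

Eb4 D4 Eb3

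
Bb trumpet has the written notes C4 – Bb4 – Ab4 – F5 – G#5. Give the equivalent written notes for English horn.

F4 Eb5 Db5 Bb5 C#6

First find concert pitch: the Bb trumpet sounds a major second below written, so C4 Bb4 Ab4 F5 G#5 sounds Bb3 Ab4 Gb4 Eb5 F#5.
Then write for English horn: it sounds a perfect fifth below written, so the part must be a perfect fifth above concert.
Bb3 → F4
Ab4 → Eb5
Gb4 → Db5
Eb5 → Bb5
F#5 → C#6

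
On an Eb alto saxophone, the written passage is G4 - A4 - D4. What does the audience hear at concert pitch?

Written C4 on the Eb alto saxophone sounds as Eb3, a major sixth lower; apply that shift to every note.
G4 to Bb3
A4 to C4
D4 to F3

Bb3 C4 F3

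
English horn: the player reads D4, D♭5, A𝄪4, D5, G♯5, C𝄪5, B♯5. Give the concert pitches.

G3 Gb4 D##4 G4 C#5 F##4 E#5

Written C4 on the English horn sounds as F3, a perfect fifth lower; apply that shift to every note.
D4 becomes G3
Db5 becomes Gb4
A##4 becomes D##4
D5 becomes G4
G#5 becomes C#5
C##5 becomes F##4
B#5 becomes E#5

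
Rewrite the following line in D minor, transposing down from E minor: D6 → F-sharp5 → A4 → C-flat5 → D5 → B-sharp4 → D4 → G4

From E down to D is a major second; apply that to each pitch.
D6 -> C6
F#5 -> E5
A4 -> G4
Cb5 -> Bbb4
D5 -> C5
B#4 -> A#4
D4 -> C4
G4 -> F4

C6 E5 G4 Bbb4 C5 A#4 C4 F4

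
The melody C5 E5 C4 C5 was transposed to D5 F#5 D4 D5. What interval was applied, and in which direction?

From C5 to D5 is 2 letter names — a second of some quality.
C5 to D5 is 2 semitones, which makes it a major second; the second version is higher, so the direction is up.
Checking another pair — C5 → D5 — gives the same interval.

up a major second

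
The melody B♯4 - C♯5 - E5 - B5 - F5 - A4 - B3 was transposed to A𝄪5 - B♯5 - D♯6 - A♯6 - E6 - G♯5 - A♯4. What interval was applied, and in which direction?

Take the first pair: B#4 → A##5. B to A spans 7 letter names, so the interval is some kind of seventh.
B#4 to A##5 is 11 semitones, which makes it a major seventh; the second version is higher, so the direction is up.
Checking another pair — B3 → A#4 — gives the same interval.

up a major seventh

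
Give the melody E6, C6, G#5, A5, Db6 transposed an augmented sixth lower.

Gb5 Ebb5 Bb4 Cb5 Fbb5

E6 gives Gb5
C6 gives Ebb5
G#5 gives Bb4
A5 gives Cb5
Db6 gives Fbb5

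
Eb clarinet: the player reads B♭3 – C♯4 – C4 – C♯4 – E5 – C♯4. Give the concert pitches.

Db4 E4 Eb4 E4 G5 E4

The Eb clarinet sounds a minor third above written, so transpose each written note up a minor third.
Bb3 → Db4
C#4 → E4
C4 → Eb4
C#4 → E4
E5 → G5
C#4 → E4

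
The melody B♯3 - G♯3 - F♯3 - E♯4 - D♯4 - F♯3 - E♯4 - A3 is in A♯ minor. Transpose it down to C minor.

D3 Bb2 Ab2 G3 F3 Ab2 G3 Cb3

From A♯ down to C is an augmented sixth; apply that to each pitch.
B#3 becomes D3
G#3 becomes Bb2
F#3 becomes Ab2
E#4 becomes G3
D#4 becomes F3
F#3 becomes Ab2
E#4 becomes G3
A3 becomes Cb3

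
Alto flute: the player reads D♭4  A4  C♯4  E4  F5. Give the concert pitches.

Ab3 E4 G#3 B3 C5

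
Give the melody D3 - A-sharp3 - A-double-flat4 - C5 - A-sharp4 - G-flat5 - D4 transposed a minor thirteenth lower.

D3 → F#1
A#3 → C##2
Abb4 → Cb3
C5 → E3
A#4 → C##3
Gb5 → Bb3
D4 → F#2

F#1 C##2 Cb3 E3 C##3 Bb3 F#2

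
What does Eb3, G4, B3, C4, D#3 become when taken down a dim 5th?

Eb3 becomes A2
G4 becomes C#4
B3 becomes E#3
C4 becomes F#3
D#3 becomes G##2

A2 C#4 E#3 F#3 G##2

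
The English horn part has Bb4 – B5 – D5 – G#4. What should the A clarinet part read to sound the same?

First find concert pitch: the English horn sounds a perfect fifth below written, so Bb4 B5 D5 G#4 sounds Eb4 E5 G4 C#4.
Then write for A clarinet: it sounds a minor third below written, so the part must be a minor third above concert.
Eb4 → Gb4
E5 → G5
G4 → Bb4
C#4 → E4

Gb4 G5 Bb4 E4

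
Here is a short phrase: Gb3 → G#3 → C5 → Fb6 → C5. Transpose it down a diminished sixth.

B2 B##2 E#4 A5 E#4

Gb3 to B2
G#3 to B##2
C5 to E#4
Fb6 to A5
C5 to E#4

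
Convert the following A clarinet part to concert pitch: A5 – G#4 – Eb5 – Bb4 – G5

F#5 E#4 C5 G4 E5

The A clarinet sounds a minor third below written, so transpose each written note down a minor third.
A5 → F#5
G#4 → E#4
Eb5 → C5
Bb4 → G4
G5 → E5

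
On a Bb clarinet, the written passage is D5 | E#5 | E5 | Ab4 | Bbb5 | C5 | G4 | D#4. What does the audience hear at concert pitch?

Written C4 on the Bb clarinet sounds as Bb3, a major second lower; apply that shift to every note.
D5 becomes C5
E#5 becomes D#5
E5 becomes D5
Ab4 becomes Gb4
Bbb5 becomes Abb5
C5 becomes Bb4
G4 becomes F4
D#4 becomes C#4

C5 D#5 D5 Gb4 Abb5 Bb4 F4 C#4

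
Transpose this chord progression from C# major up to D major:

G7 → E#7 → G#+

C# major up to D major is a minor second; each chord root moves by that interval while the quality stays the same.
G7: root G up a minor second → Ab, giving Ab7.
E#7: root E# up a minor second → F#, giving F#7.
G#+: root G# up a minor second → A, giving A+.

Ab7 F#7 A+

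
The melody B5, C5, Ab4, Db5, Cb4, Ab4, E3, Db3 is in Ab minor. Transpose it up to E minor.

Ab minor to E minor up is an augmented fifth, so every note moves up by that interval.
B5 gives F##6
C5 gives G#5
Ab4 gives E5
Db5 gives A5
Cb4 gives G4
Ab4 gives E5
E3 gives B#3
Db3 gives A3

F##6 G#5 E5 A5 G4 E5 B#3 A3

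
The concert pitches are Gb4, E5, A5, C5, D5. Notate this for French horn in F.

Written C4 sounds as F3 on the French horn in F, so concert pitches are written a perfect fifth up.
Gb4 -> Db5
E5 -> B5
A5 -> E6
C5 -> G5
D5 -> A5

Db5 B5 E6 G5 A5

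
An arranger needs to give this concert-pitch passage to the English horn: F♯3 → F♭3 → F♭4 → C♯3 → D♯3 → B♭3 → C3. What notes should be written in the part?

Written C4 sounds as F3 on the English horn, so concert pitches are written a perfect fifth up.
F#3 to C#4
Fb3 to Cb4
Fb4 to Cb5
C#3 to G#3
D#3 to A#3
Bb3 to F4
C3 to G3

C#4 Cb4 Cb5 G#3 A#3 F4 G3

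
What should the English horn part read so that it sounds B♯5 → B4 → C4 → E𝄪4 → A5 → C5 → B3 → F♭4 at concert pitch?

F##6 F#5 G4 B##4 E6 G5 F#4 Cb5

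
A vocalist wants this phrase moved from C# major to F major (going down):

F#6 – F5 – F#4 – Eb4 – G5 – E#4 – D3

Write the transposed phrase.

Bb5 Bbb4 Bb3 Abb3 Cb5 A3 Gb2

From C# down to F is an augmented fifth; apply that to each pitch.
F#6 to Bb5
F5 to Bbb4
F#4 to Bb3
Eb4 to Abb3
G5 to Cb5
E#4 to A3
D3 to Gb2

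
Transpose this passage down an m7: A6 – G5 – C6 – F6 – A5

B5 A4 D5 G5 B4

A6 down a minor seventh is B5.
A minor seventh down from G5 gives A4.
A minor seventh down from C6 gives D5.
A minor seventh down from F6 gives G5.
A5: a seventh down reaches B, and 10 semitones makes it B4.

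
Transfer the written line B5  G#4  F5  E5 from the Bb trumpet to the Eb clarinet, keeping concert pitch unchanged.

F#5 D#4 C5 B4

First find concert pitch: the Bb trumpet sounds a major second below written, so B5 G#4 F5 E5 sounds A5 F#4 Eb5 D5.
Then write for Eb clarinet: it sounds a minor third above written, so the part must be a minor third below concert.
A5 → F#5
F#4 → D#4
Eb5 → C5
D5 → B4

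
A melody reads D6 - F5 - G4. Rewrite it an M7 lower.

Eb5 Gb4 Ab3

D6 gives Eb5
F5 gives Gb4
G4 gives Ab3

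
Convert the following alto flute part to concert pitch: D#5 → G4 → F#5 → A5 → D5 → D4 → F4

Written C4 on the alto flute sounds as G3, a perfect fourth lower; apply that shift to every note.
D#5 -> A#4
G4 -> D4
F#5 -> C#5
A5 -> E5
D5 -> A4
D4 -> A3
F4 -> C4

A#4 D4 C#5 E5 A4 A3 C4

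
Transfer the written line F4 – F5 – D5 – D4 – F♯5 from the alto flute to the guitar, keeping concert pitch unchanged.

C5 C6 A5 A4 C#6

First find concert pitch: the alto flute sounds a perfect fourth below written, so F4 F5 D5 D4 F♯5 sounds C4 C5 A4 A3 C#5.
Then write for guitar: it sounds a perfect octave below written, so the part must be a perfect octave above concert.
C4 → C5
C5 → C6
A4 → A5
A3 → A4
C#5 → C#6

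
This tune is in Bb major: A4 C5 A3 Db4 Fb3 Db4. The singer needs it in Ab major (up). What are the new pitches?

Bb major to Ab major up is a minor seventh, so every note moves up by that interval.
A4 -> G5
C5 -> Bb5
A3 -> G4
Db4 -> Cb5
Fb3 -> Ebb4
Db4 -> Cb5

G5 Bb5 G4 Cb5 Ebb4 Cb5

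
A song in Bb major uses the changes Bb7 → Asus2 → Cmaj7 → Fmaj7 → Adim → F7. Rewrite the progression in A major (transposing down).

Bb major down to A major is a minor second; each chord root moves by that interval while the quality stays the same.
Bb7: root Bb down a minor second → A, giving A7.
Asus2: root A down a minor second → G#, giving G#sus2.
Cmaj7: root C down a minor second → B, giving Bmaj7.
Fmaj7: root F down a minor second → E, giving Emaj7.
Adim: root A down a minor second → G#, giving G#dim.
F7: root F down a minor second → E, giving E7.

A7 G#sus2 Bmaj7 Emaj7 G#dim E7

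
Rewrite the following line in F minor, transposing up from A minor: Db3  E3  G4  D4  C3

A minor to F minor up is a minor sixth, so every note moves up by that interval.
Db3 → Bbb3
E3 → C4
G4 → Eb5
D4 → Bb4
C3 → Ab3

Bbb3 C4 Eb5 Bb4 Ab3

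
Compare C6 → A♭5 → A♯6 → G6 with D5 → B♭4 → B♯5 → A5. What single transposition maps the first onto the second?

From C6 to D5 is 7 letter names — a seventh of some quality.
D5 to C6 is 10 semitones, which makes it a minor seventh; the second version is lower, so the direction is down.
Checking another pair — G6 → A5 — gives the same interval.

down a minor seventh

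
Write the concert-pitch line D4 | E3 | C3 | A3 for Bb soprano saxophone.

Written C4 sounds as Bb3 on the Bb soprano saxophone, so concert pitches are written a major second up.
D4 to E4
E3 to F#3
C3 to D3
A3 to B3

E4 F#3 D3 B3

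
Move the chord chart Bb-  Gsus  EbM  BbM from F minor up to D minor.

F minor up to D minor is a major sixth; each chord root moves by that interval while the quality stays the same.
Bb-: root Bb up a major sixth → G, giving G-.
Gsus: root G up a major sixth → E, giving Esus.
EbM: root Eb up a major sixth → C, giving CM.
BbM: root Bb up a major sixth → G, giving GM.

G- Esus CM GM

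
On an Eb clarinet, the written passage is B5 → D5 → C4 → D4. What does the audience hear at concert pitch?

Written C4 on the Eb clarinet sounds as Eb4, a minor third higher; apply that shift to every note.
B5 becomes D6
D5 becomes F5
C4 becomes Eb4
D4 becomes F4

D6 F5 Eb4 F4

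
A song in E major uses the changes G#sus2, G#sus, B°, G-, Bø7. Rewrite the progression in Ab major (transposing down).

Csus2 Csus Eb° Cb- Ebø7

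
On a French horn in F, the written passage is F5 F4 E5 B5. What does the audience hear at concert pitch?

Bb4 Bb3 A4 E5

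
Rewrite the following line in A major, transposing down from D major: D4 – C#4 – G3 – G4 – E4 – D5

A3 G#3 D3 D4 B3 A4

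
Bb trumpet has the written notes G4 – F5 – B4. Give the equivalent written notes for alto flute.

First find concert pitch: the Bb trumpet sounds a major second below written, so G4 F5 B4 sounds F4 Eb5 A4.
Then write for alto flute: it sounds a perfect fourth below written, so the part must be a perfect fourth above concert.
F4 → Bb4
Eb5 → Ab5
A4 → D5

Bb4 Ab5 D5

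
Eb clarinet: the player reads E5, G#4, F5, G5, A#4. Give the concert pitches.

G5 B4 Ab5 Bb5 C#5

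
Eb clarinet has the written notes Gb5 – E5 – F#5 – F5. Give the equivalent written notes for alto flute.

Ebb6 C6 D6 Db6

First find concert pitch: the Eb clarinet sounds a minor third above written, so Gb5 E5 F#5 F5 sounds Bbb5 G5 A5 Ab5.
Then write for alto flute: it sounds a perfect fourth below written, so the part must be a perfect fourth above concert.
Bbb5 → Ebb6
G5 → C6
A5 → D6
Ab5 → Db6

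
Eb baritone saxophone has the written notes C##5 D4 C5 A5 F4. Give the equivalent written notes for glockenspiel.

First find concert pitch: the Eb baritone saxophone sounds a major thirteenth below written, so C##5 D4 C5 A5 F4 sounds E#3 F2 Eb3 C4 Ab2.
Then write for glockenspiel: it sounds a perfect fifteenth above written, so the part must be a perfect fifteenth below concert.
E#3 → E#1
F2 → F0
Eb3 → Eb1
C4 → C2
Ab2 → Ab0

E#1 F0 Eb1 C2 Ab0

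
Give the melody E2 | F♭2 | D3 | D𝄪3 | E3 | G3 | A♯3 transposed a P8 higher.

E2: an octave up reaches E, and 12 semitones makes it E3.
Fb2: an octave up reaches F, and 12 semitones makes it Fb3.
D3 up a perfect octave is D4.
D##3 up a perfect octave is D##4.
E3: an octave up reaches E, and 12 semitones makes it E4.
G3: an octave up reaches G, and 12 semitones makes it G4.
A#3: an octave up reaches A, and 12 semitones makes it A#4.

E3 Fb3 D4 D##4 E4 G4 A#4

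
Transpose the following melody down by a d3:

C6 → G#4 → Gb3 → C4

A#5 E##4 E3 A#3

C6 to A#5
G#4 to E##4
Gb3 to E3
C4 to A#3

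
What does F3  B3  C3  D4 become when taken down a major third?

Db3 G3 Ab2 Bb3

F3 to Db3
B3 to G3
C3 to Ab2
D4 to Bb3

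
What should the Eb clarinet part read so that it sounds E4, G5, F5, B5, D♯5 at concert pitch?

Written C4 sounds as Eb4 on the Eb clarinet, so concert pitches are written a minor third down.
E4 → C#4
G5 → E5
F5 → D5
B5 → G#5
D#5 → B#4

C#4 E5 D5 G#5 B#4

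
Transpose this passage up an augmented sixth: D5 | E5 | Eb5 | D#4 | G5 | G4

B#5 C##6 C#6 B##4 E#6 E#5

D5 becomes B#5
E5 becomes C##6
Eb5 becomes C#6
D#4 becomes B##4
G5 becomes E#6
G4 becomes E#5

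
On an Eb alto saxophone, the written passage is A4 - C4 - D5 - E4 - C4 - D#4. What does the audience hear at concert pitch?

Written C4 on the Eb alto saxophone sounds as Eb3, a major sixth lower; apply that shift to every note.
A4 → C4
C4 → Eb3
D5 → F4
E4 → G3
C4 → Eb3
D#4 → F#3

C4 Eb3 F4 G3 Eb3 F#3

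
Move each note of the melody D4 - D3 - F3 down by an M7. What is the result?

Eb3 Eb2 Gb2

D4 down a major seventh is Eb3.
D3 down a major seventh is Eb2.
F3: a seventh down reaches G, and 11 semitones makes it Gb2.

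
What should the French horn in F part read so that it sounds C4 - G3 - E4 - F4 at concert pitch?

G4 D4 B4 C5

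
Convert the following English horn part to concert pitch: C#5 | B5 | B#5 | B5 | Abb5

F#4 E5 E#5 E5 Dbb5

Written C4 on the English horn sounds as F3, a perfect fifth lower; apply that shift to every note.
C#5 gives F#4
B5 gives E5
B#5 gives E#5
B5 gives E5
Abb5 gives Dbb5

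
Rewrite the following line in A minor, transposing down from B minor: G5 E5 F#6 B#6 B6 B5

F5 D5 E6 A#6 A6 A5

From B down to A is a major second; apply that to each pitch.
G5 to F5
E5 to D5
F#6 to E6
B#6 to A#6
B6 to A6
B5 to A5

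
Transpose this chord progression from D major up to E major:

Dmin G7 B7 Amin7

D major up to E major is a major second; each chord root moves by that interval while the quality stays the same.
Dmin: root D up a major second → E, giving Emin.
G7: root G up a major second → A, giving A7.
B7: root B up a major second → C#, giving C#7.
Amin7: root A up a major second → B, giving Bmin7.

Emin A7 C#7 Bmin7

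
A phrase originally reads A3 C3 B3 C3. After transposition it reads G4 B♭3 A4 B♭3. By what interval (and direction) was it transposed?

Take the first pair: A3 → G4. A to G spans 7 letter names, so the interval is some kind of seventh.
A3 to G4 is 10 semitones, which makes it a minor seventh; the second version is higher, so the direction is up.
Checking another pair — C3 → Bb3 — gives the same interval.

up a minor seventh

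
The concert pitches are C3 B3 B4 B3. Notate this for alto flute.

Written C4 sounds as G3 on the alto flute, so concert pitches are written a perfect fourth up.
C3 → F3
B3 → E4
B4 → E5
B3 → E4

F3 E4 E5 E4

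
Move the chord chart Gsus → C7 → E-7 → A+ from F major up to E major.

F#sus B7 D#-7 G#+

F major up to E major is a major seventh; each chord root moves by that interval while the quality stays the same.
Gsus: root G up a major seventh → F#, giving F#sus.
C7: root C up a major seventh → B, giving B7.
E-7: root E up a major seventh → D#, giving D#-7.
A+: root A up a major seventh → G#, giving G#+.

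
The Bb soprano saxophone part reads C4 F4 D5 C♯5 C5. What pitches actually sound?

The Bb soprano saxophone sounds a major second below written, so transpose each written note down a major second.
C4 → Bb3
F4 → Eb4
D5 → C5
C#5 → B4
C5 → Bb4

Bb3 Eb4 C5 B4 Bb4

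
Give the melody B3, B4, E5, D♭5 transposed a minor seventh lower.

C#3 C#4 F#4 Eb4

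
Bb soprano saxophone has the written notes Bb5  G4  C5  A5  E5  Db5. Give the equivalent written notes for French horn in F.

First find concert pitch: the Bb soprano saxophone sounds a major second below written, so Bb5 G4 C5 A5 E5 Db5 sounds Ab5 F4 Bb4 G5 D5 Cb5.
Then write for French horn in F: it sounds a perfect fifth below written, so the part must be a perfect fifth above concert.
Ab5 → Eb6
F4 → C5
Bb4 → F5
G5 → D6
D5 → A5
Cb5 → Gb5

Eb6 C5 F5 D6 A5 Gb5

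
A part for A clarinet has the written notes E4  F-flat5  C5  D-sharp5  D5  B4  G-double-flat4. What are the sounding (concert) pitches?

The A clarinet sounds a minor third below written, so transpose each written note down a minor third.
E4 gives C#4
Fb5 gives Db5
C5 gives A4
D#5 gives B#4
D5 gives B4
B4 gives G#4
Gbb4 gives Ebb4

C#4 Db5 A4 B#4 B4 G#4 Ebb4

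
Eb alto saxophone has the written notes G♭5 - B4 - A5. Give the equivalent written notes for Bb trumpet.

Cb5 E4 D5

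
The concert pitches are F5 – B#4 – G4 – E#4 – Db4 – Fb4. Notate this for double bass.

F6 B#5 G5 E#5 Db5 Fb5

Written C4 sounds as C3 on the double bass, so concert pitches are written a perfect octave up.
F5 to F6
B#4 to B#5
G4 to G5
E#4 to E#5
Db4 to Db5
Fb4 to Fb5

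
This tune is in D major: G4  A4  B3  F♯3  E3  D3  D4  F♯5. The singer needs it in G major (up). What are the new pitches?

C5 D5 E4 B3 A3 G3 G4 B5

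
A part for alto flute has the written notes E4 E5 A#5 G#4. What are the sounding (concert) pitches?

Written C4 on the alto flute sounds as G3, a perfect fourth lower; apply that shift to every note.
E4 → B3
E5 → B4
A#5 → E#5
G#4 → D#4

B3 B4 E#5 D#4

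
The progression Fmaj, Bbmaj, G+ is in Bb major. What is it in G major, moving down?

Dmaj Gmaj E+

Bb major down to G major is a minor third; each chord root moves by that interval while the quality stays the same.
Fmaj: root F down a minor third → D, giving Dmaj.
Bbmaj: root Bb down a minor third → G, giving Gmaj.
G+: root G down a minor third → E, giving E+.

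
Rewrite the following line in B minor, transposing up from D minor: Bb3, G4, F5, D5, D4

G4 E5 D6 B5 B4

From D up to B is a major sixth; apply that to each pitch.
Bb3 -> G4
G4 -> E5
F5 -> D6
D5 -> B5
D4 -> B4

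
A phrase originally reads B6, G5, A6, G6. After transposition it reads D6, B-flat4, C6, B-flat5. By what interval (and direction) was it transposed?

down a major sixth

Take the first pair: B6 → D6. B to D spans 6 letter names, so the interval is some kind of sixth.
D6 to B6 is 9 semitones, which makes it a major sixth; the second version is lower, so the direction is down.
Checking another pair — G6 → Bb5 — gives the same interval.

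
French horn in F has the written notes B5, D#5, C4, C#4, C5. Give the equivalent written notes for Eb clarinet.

C#5 E#4 D3 D#3 D4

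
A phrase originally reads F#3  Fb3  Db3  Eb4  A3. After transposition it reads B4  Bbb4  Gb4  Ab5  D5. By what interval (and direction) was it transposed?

Take the first pair: F#3 → B4. F to B spans 11 letter names, so the interval is some kind of eleventh.
F#3 to B4 is 17 semitones, which makes it a perfect eleventh; the second version is higher, so the direction is up.
Checking another pair — A3 → D5 — gives the same interval.

up a perfect eleventh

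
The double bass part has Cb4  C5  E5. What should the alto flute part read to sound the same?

Fb3 F4 A4

First find concert pitch: the double bass sounds a perfect octave below written, so Cb4 C5 E5 sounds Cb3 C4 E4.
Then write for alto flute: it sounds a perfect fourth below written, so the part must be a perfect fourth above concert.
Cb3 → Fb3
C4 → F4
E4 → A4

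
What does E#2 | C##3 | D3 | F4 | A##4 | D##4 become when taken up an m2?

F#2 D#3 Eb3 Gb4 B#4 E#4

E#2 gives F#2
C##3 gives D#3
D3 gives Eb3
F4 gives Gb4
A##4 gives B#4
D##4 gives E#4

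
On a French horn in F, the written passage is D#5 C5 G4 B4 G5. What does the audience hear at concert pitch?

G#4 F4 C4 E4 C5

Written C4 on the French horn in F sounds as F3, a perfect fifth lower; apply that shift to every note.
D#5 gives G#4
C5 gives F4
G4 gives C4
B4 gives E4
G5 gives C5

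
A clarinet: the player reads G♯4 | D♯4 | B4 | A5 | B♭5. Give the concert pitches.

Written C4 on the A clarinet sounds as A3, a minor third lower; apply that shift to every note.
G#4 to E#4
D#4 to B#3
B4 to G#4
A5 to F#5
Bb5 to G5

E#4 B#3 G#4 F#5 G5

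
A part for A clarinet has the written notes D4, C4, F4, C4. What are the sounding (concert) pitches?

Written C4 on the A clarinet sounds as A3, a minor third lower; apply that shift to every note.
D4 gives B3
C4 gives A3
F4 gives D4
C4 gives A3

B3 A3 D4 A3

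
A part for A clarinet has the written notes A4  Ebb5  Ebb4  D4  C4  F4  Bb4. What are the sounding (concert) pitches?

F#4 Cb5 Cb4 B3 A3 D4 G4

The A clarinet sounds a minor third below written, so transpose each written note down a minor third.
A4 gives F#4
Ebb5 gives Cb5
Ebb4 gives Cb4
D4 gives B3
C4 gives A3
F4 gives D4
Bb4 gives G4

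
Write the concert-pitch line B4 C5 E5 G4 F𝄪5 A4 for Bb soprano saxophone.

The Bb soprano saxophone sounds a major second below written, so the written part must be a major second above concert — transpose each note up.
B4 gives C#5
C5 gives D5
E5 gives F#5
G4 gives A4
F##5 gives G##5
A4 gives B4

C#5 D5 F#5 A4 G##5 B4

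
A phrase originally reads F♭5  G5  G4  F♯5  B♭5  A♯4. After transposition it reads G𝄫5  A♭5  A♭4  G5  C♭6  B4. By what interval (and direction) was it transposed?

up a minor second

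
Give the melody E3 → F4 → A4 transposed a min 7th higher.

D4 Eb5 G5

E3 gives D4
F4 gives Eb5
A4 gives G5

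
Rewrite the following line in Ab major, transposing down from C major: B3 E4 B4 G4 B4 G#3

G3 C4 G4 Eb4 G4 E3

C major to Ab major down is a major third, so every note moves down by that interval.
B3 becomes G3
E4 becomes C4
B4 becomes G4
G4 becomes Eb4
B4 becomes G4
G#3 becomes E3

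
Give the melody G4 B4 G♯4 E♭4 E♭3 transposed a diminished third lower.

E#4 G##4 E##4 C#4 C#3

G4 -> E#4
B4 -> G##4
G#4 -> E##4
Eb4 -> C#4
Eb3 -> C#3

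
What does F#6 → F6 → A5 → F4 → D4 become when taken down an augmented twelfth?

F#6: a twelfth down reaches B, and 20 semitones makes it Bb4.
An augmented twelfth down from F6 gives Bbb4.
A5 down an augmented twelfth is Db4.
F4 down an augmented twelfth is Bbb2.
D4 down an augmented twelfth is Gb2.

Bb4 Bbb4 Db4 Bbb2 Gb2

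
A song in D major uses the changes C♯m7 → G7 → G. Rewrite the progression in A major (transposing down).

D major down to A major is a perfect fourth; each chord root moves by that interval while the quality stays the same.
C♯m7: root C♯ down a perfect fourth → G#, giving G#m7.
G7: root G down a perfect fourth → D, giving D7.
G: root G down a perfect fourth → D, giving D.

G#m7 D7 D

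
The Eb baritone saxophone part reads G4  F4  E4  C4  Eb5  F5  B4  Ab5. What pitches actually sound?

Bb2 Ab2 G2 Eb2 Gb3 Ab3 D3 Cb4

The Eb baritone saxophone sounds a major thirteenth below written, so transpose each written note down a major thirteenth.
G4 gives Bb2
F4 gives Ab2
E4 gives G2
C4 gives Eb2
Eb5 gives Gb3
F5 gives Ab3
B4 gives D3
Ab5 gives Cb4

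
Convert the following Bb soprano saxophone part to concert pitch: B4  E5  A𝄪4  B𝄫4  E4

Written C4 on the Bb soprano saxophone sounds as Bb3, a major second lower; apply that shift to every note.
B4 to A4
E5 to D5
A##4 to G##4
Bbb4 to Abb4
E4 to D4

A4 D5 G##4 Abb4 D4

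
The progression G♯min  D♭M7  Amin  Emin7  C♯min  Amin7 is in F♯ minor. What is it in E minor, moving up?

F♯ minor up to E minor is a minor seventh; each chord root moves by that interval while the quality stays the same.
G♯min: root G♯ up a minor seventh → F#, giving F#min.
D♭M7: root D♭ up a minor seventh → Cb, giving CbM7.
Amin: root A up a minor seventh → G, giving Gmin.
Emin7: root E up a minor seventh → D, giving Dmin7.
C♯min: root C♯ up a minor seventh → B, giving Bmin.
Amin7: root A up a minor seventh → G, giving Gmin7.

F#min CbM7 Gmin Dmin7 Bmin Gmin7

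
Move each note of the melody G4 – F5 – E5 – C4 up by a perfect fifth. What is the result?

G4 up a perfect fifth is D5.
F5 up a perfect fifth is C6.
E5: a fifth up reaches B, and 7 semitones makes it B5.
C4: a fifth up reaches G, and 7 semitones makes it G4.

D5 C6 B5 G4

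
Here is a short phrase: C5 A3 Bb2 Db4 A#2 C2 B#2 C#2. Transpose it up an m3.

Eb5 C4 Db3 Fb4 C#3 Eb2 D#3 E2

C5 up a minor third is Eb5.
A3 up a minor third is C4.
Bb2: a third up reaches D, and 3 semitones makes it Db3.
Db4 up a minor third is Fb4.
A#2 up a minor third is C#3.
C2 up a minor third is Eb2.
A minor third up from B#2 gives D#3.
C#2: a third up reaches E, and 3 semitones makes it E2.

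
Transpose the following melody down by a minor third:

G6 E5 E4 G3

E6 C#5 C#4 E3

G6 -> E6
E5 -> C#5
E4 -> C#4
G3 -> E3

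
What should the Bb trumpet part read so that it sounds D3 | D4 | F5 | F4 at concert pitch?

The Bb trumpet sounds a major second below written, so the written part must be a major second above concert — transpose each note up.
D3 gives E3
D4 gives E4
F5 gives G5
F4 gives G4

E3 E4 G5 G4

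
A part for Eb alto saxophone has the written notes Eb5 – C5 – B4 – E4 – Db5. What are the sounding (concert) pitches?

Gb4 Eb4 D4 G3 Fb4

The Eb alto saxophone sounds a major sixth below written, so transpose each written note down a major sixth.
Eb5 gives Gb4
C5 gives Eb4
B4 gives D4
E4 gives G3
Db5 gives Fb4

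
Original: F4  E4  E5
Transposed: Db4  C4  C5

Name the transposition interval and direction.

From F4 to Db4 is 3 letter names — a third of some quality.
Db4 to F4 is 4 semitones, which makes it a major third; the second version is lower, so the direction is down.
Checking another pair — E5 → C5 — gives the same interval.

down a major third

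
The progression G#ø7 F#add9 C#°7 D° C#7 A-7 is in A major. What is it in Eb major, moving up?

A major up to Eb major is a diminished fifth; each chord root moves by that interval while the quality stays the same.
G#ø7: root G# up a diminished fifth → D, giving Dø7.
F#add9: root F# up a diminished fifth → C, giving Cadd9.
C#°7: root C# up a diminished fifth → G, giving G°7.
D°: root D up a diminished fifth → Ab, giving Ab°.
C#7: root C# up a diminished fifth → G, giving G7.
A-7: root A up a diminished fifth → Eb, giving Eb-7.

Dø7 Cadd9 G°7 Ab° G7 Eb-7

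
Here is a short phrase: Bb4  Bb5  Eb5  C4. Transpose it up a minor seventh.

Bb4 -> Ab5
Bb5 -> Ab6
Eb5 -> Db6
C4 -> Bb4

Ab5 Ab6 Db6 Bb4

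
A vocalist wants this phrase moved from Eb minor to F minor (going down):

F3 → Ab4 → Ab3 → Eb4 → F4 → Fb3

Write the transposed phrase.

From Eb down to F is a minor seventh; apply that to each pitch.
F3 -> G2
Ab4 -> Bb3
Ab3 -> Bb2
Eb4 -> F3
F4 -> G3
Fb3 -> Gb2

G2 Bb3 Bb2 F3 G3 Gb2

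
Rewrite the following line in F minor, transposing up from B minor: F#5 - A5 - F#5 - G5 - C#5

B minor to F minor up is a diminished fifth, so every note moves up by that interval.
F#5 becomes C6
A5 becomes Eb6
F#5 becomes C6
G5 becomes Db6
C#5 becomes G5

C6 Eb6 C6 Db6 G5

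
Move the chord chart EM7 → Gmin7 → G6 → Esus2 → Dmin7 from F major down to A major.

F major down to A major is a minor sixth; each chord root moves by that interval while the quality stays the same.
EM7: root E down a minor sixth → G#, giving G#M7.
Gmin7: root G down a minor sixth → B, giving Bmin7.
G6: root G down a minor sixth → B, giving B6.
Esus2: root E down a minor sixth → G#, giving G#sus2.
Dmin7: root D down a minor sixth → F#, giving F#min7.

G#M7 Bmin7 B6 G#sus2 F#min7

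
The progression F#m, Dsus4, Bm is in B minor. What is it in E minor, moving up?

B minor up to E minor is a perfect fourth; each chord root moves by that interval while the quality stays the same.
F#m: root F# up a perfect fourth → B, giving Bm.
Dsus4: root D up a perfect fourth → G, giving Gsus4.
Bm: root B up a perfect fourth → E, giving Em.

Bm Gsus4 Em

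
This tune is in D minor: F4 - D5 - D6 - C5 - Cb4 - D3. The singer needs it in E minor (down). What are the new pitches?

G3 E4 E5 D4 Db3 E2

D minor to E minor down is a minor seventh, so every note moves down by that interval.
F4 → G3
D5 → E4
D6 → E5
C5 → D4
Cb4 → Db3
D3 → E2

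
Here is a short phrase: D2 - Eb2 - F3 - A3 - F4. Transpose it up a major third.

F#2 G2 A3 C#4 A4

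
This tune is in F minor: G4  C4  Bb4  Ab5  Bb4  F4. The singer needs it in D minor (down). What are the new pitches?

E4 A3 G4 F5 G4 D4

From F down to D is a minor third; apply that to each pitch.
G4 gives E4
C4 gives A3
Bb4 gives G4
Ab5 gives F5
Bb4 gives G4
F4 gives D4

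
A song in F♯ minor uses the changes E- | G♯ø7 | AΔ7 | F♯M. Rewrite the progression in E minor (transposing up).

F♯ minor up to E minor is a minor seventh; each chord root moves by that interval while the quality stays the same.
E-: root E up a minor seventh → D, giving D-.
G♯ø7: root G♯ up a minor seventh → F#, giving F#ø7.
AΔ7: root A up a minor seventh → G, giving GΔ7.
F♯M: root F♯ up a minor seventh → E, giving EM.

D- F#ø7 GΔ7 EM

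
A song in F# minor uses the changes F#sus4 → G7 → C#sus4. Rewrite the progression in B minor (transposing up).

F# minor up to B minor is a perfect fourth; each chord root moves by that interval while the quality stays the same.
F#sus4: root F# up a perfect fourth → B, giving Bsus4.
G7: root G up a perfect fourth → C, giving C7.
C#sus4: root C# up a perfect fourth → F#, giving F#sus4.

Bsus4 C7 F#sus4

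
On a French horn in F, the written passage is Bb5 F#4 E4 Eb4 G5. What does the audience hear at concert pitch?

The French horn in F sounds a perfect fifth below written, so transpose each written note down a perfect fifth.
Bb5 -> Eb5
F#4 -> B3
E4 -> A3
Eb4 -> Ab3
G5 -> C5

Eb5 B3 A3 Ab3 C5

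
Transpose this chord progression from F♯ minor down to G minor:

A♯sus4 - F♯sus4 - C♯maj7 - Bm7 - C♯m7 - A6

Bsus4 Gsus4 Dmaj7 Cm7 Dm7 Bb6

F♯ minor down to G minor is a major seventh; each chord root moves by that interval while the quality stays the same.
A♯sus4: root A♯ down a major seventh → B, giving Bsus4.
F♯sus4: root F♯ down a major seventh → G, giving Gsus4.
C♯maj7: root C♯ down a major seventh → D, giving Dmaj7.
Bm7: root B down a major seventh → C, giving Cm7.
C♯m7: root C♯ down a major seventh → D, giving Dm7.
A6: root A down a major seventh → Bb, giving Bb6.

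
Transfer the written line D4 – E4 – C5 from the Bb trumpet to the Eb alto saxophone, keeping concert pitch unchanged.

First find concert pitch: the Bb trumpet sounds a major second below written, so D4 E4 C5 sounds C4 D4 Bb4.
Then write for Eb alto saxophone: it sounds a major sixth below written, so the part must be a major sixth above concert.
C4 → A4
D4 → B4
Bb4 → G5

A4 B4 G5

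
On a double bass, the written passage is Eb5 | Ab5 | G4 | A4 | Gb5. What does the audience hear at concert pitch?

Eb4 Ab4 G3 A3 Gb4

The double bass sounds a perfect octave below written, so transpose each written note down a perfect octave.
Eb5 -> Eb4
Ab5 -> Ab4
G4 -> G3
A4 -> A3
Gb5 -> Gb4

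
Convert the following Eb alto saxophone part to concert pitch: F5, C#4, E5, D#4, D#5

Ab4 E3 G4 F#3 F#4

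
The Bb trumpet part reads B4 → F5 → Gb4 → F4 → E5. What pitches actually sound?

The Bb trumpet sounds a major second below written, so transpose each written note down a major second.
B4 -> A4
F5 -> Eb5
Gb4 -> Fb4
F4 -> Eb4
E5 -> D5

A4 Eb5 Fb4 Eb4 D5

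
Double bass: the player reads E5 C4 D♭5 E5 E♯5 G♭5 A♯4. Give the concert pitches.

The double bass sounds a perfect octave below written, so transpose each written note down a perfect octave.
E5 to E4
C4 to C3
Db5 to Db4
E5 to E4
E#5 to E#4
Gb5 to Gb4
A#4 to A#3

E4 C3 Db4 E4 E#4 Gb4 A#3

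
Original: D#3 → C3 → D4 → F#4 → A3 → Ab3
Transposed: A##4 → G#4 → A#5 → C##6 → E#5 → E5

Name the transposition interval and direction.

From D#3 to A##4 is 12 letter names — a twelfth of some quality.
D#3 to A##4 is 20 semitones, which makes it an augmented twelfth; the second version is higher, so the direction is up.
Checking another pair — Ab3 → E5 — gives the same interval.

up an augmented twelfth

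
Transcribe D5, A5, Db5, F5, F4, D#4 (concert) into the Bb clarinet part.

E5 B5 Eb5 G5 G4 E#4

The Bb clarinet sounds a major second below written, so the written part must be a major second above concert — transpose each note up.
D5 -> E5
A5 -> B5
Db5 -> Eb5
F5 -> G5
F4 -> G4
D#4 -> E#4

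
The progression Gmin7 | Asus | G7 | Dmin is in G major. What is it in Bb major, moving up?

Bbmin7 Csus Bb7 Fmin

G major up to Bb major is a minor third; each chord root moves by that interval while the quality stays the same.
Gmin7: root G up a minor third → Bb, giving Bbmin7.
Asus: root A up a minor third → C, giving Csus.
G7: root G up a minor third → Bb, giving Bb7.
Dmin: root D up a minor third → F, giving Fmin.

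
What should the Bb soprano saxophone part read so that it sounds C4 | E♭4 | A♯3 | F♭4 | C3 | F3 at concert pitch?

D4 F4 B#3 Gb4 D3 G3

The Bb soprano saxophone sounds a major second below written, so the written part must be a major second above concert — transpose each note up.
C4 -> D4
Eb4 -> F4
A#3 -> B#3
Fb4 -> Gb4
C3 -> D3
F3 -> G3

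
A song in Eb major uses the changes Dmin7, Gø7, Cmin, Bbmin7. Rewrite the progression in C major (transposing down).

Eb major down to C major is a minor third; each chord root moves by that interval while the quality stays the same.
Dmin7: root D down a minor third → B, giving Bmin7.
Gø7: root G down a minor third → E, giving Eø7.
Cmin: root C down a minor third → A, giving Amin.
Bbmin7: root Bb down a minor third → G, giving Gmin7.

Bmin7 Eø7 Amin Gmin7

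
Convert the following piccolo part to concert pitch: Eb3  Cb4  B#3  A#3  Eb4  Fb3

Eb4 Cb5 B#4 A#4 Eb5 Fb4

The piccolo sounds a perfect octave above written, so transpose each written note up a perfect octave.
Eb3 to Eb4
Cb4 to Cb5
B#3 to B#4
A#3 to A#4
Eb4 to Eb5
Fb3 to Fb4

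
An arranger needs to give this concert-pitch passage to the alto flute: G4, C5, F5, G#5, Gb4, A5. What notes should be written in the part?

Written C4 sounds as G3 on the alto flute, so concert pitches are written a perfect fourth up.
G4 gives C5
C5 gives F5
F5 gives Bb5
G#5 gives C#6
Gb4 gives Cb5
A5 gives D6

C5 F5 Bb5 C#6 Cb5 D6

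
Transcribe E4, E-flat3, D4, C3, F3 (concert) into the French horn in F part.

B4 Bb3 A4 G3 C4

Written C4 sounds as F3 on the French horn in F, so concert pitches are written a perfect fifth up.
E4 -> B4
Eb3 -> Bb3
D4 -> A4
C3 -> G3
F3 -> C4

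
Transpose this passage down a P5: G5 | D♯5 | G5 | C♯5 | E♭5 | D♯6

G5 -> C5
D#5 -> G#4
G5 -> C5
C#5 -> F#4
Eb5 -> Ab4
D#6 -> G#5

C5 G#4 C5 F#4 Ab4 G#5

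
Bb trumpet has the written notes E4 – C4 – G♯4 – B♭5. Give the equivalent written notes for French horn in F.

A4 F4 C#5 Eb6

First find concert pitch: the Bb trumpet sounds a major second below written, so E4 C4 G♯4 B♭5 sounds D4 Bb3 F#4 Ab5.
Then write for French horn in F: it sounds a perfect fifth below written, so the part must be a perfect fifth above concert.
D4 → A4
Bb3 → F4
F#4 → C#5
Ab5 → Eb6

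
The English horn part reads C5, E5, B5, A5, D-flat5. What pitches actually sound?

F4 A4 E5 D5 Gb4

Written C4 on the English horn sounds as F3, a perfect fifth lower; apply that shift to every note.
C5 -> F4
E5 -> A4
B5 -> E5
A5 -> D5
Db5 -> Gb4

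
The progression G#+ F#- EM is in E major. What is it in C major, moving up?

E+ D- CM

E major up to C major is a minor sixth; each chord root moves by that interval while the quality stays the same.
G#+: root G# up a minor sixth → E, giving E+.
F#-: root F# up a minor sixth → D, giving D-.
EM: root E up a minor sixth → C, giving CM.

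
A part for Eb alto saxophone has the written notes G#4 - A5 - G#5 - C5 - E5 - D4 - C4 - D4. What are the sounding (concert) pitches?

The Eb alto saxophone sounds a major sixth below written, so transpose each written note down a major sixth.
G#4 → B3
A5 → C5
G#5 → B4
C5 → Eb4
E5 → G4
D4 → F3
C4 → Eb3
D4 → F3

B3 C5 B4 Eb4 G4 F3 Eb3 F3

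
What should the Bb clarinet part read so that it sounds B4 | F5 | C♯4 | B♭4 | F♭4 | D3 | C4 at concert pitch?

Written C4 sounds as Bb3 on the Bb clarinet, so concert pitches are written a major second up.
B4 becomes C#5
F5 becomes G5
C#4 becomes D#4
Bb4 becomes C5
Fb4 becomes Gb4
D3 becomes E3
C4 becomes D4

C#5 G5 D#4 C5 Gb4 E3 D4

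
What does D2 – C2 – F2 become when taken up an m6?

D2 becomes Bb2
C2 becomes Ab2
F2 becomes Db3

Bb2 Ab2 Db3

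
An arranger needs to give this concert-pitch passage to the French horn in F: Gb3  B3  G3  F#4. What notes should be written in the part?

Written C4 sounds as F3 on the French horn in F, so concert pitches are written a perfect fifth up.
Gb3 -> Db4
B3 -> F#4
G3 -> D4
F#4 -> C#5

Db4 F#4 D4 C#5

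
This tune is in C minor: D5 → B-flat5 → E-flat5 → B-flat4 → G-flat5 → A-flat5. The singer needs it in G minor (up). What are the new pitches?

C minor to G minor up is a perfect fifth, so every note moves up by that interval.
D5 -> A5
Bb5 -> F6
Eb5 -> Bb5
Bb4 -> F5
Gb5 -> Db6
Ab5 -> Eb6

A5 F6 Bb5 F5 Db6 Eb6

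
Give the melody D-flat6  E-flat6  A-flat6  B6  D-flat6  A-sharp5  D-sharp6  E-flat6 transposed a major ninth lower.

Cb5 Db5 Gb5 A5 Cb5 G#4 C#5 Db5

A major ninth down from Db6 gives Cb5.
Eb6: a ninth down reaches D, and 14 semitones makes it Db5.
Ab6: a ninth down reaches G, and 14 semitones makes it Gb5.
B6: a ninth down reaches A, and 14 semitones makes it A5.
Db6 down a major ninth is Cb5.
A#5: a ninth down reaches G, and 14 semitones makes it G#4.
D#6: a ninth down reaches C, and 14 semitones makes it C#5.
Eb6: a ninth down reaches D, and 14 semitones makes it Db5.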